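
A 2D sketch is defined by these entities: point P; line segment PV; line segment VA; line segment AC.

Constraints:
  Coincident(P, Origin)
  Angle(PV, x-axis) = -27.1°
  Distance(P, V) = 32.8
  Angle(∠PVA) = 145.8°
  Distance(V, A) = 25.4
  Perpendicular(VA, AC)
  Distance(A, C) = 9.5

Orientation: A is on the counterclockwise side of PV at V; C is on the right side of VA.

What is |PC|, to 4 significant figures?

59.50

P is at the origin; PV runs at -27.1° with length 32.8, so V = 32.8·(cos -27.1°, sin -27.1°) = (29.20, -14.94). ∠PVA = 145.8°, so VA runs at -27.1° + (180° − 145.8°) = 7.100° from the x-axis; with |VA| = 25.4, A = V + 25.4·(cos 7.100°, sin 7.100°) = (54.40, -11.80). The perpendicularity gives AC at right angles to VA; with |AC| = 9.5 on the right of VA, C = A + 9.5·(0.1236, -0.9923) = (55.58, -21.23). Then |PC| = |C − P| = 59.50.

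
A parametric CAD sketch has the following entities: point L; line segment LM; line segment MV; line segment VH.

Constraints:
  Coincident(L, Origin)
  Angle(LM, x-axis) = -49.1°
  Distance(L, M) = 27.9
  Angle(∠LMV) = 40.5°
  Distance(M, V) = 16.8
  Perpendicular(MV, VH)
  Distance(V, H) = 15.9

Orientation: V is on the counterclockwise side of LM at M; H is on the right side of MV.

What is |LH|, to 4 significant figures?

34.30

L is at the origin; LM runs at -49.1° with length 27.9, so M = 27.9·(cos -49.1°, sin -49.1°) = (18.27, -21.09). ∠LMV = 40.5°, so MV runs at -49.1° + (180° − 40.5°) = 90.40° from the x-axis; with |MV| = 16.8, V = M + 16.8·(cos 90.40°, sin 90.40°) = (18.15, -4.289). MV is perpendicular to VH; with |VH| = 15.9 on the right of MV, H = V + 15.9·(1.000, 0.006981) = (34.05, -4.178). Then |LH| = |H − L| = 34.30.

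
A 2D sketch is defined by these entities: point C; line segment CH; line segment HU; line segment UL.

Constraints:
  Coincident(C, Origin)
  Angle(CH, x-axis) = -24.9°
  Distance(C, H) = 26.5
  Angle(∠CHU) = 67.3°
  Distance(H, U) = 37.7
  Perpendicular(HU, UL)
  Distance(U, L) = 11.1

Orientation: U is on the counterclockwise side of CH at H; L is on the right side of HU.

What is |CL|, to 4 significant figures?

44.93

C is at the origin; CH runs at -24.9° with length 26.5, so H = 26.5·(cos -24.9°, sin -24.9°) = (24.04, -11.16). ∠CHU = 67.3°, so HU runs at -24.9° + (180° − 67.3°) = 87.80° from the x-axis; with |HU| = 37.7, U = H + 37.7·(cos 87.80°, sin 87.80°) = (25.48, 26.51). HU is perpendicular to UL; with |UL| = 11.1 on the right of HU, L = U + 11.1·(0.9993, -0.03839) = (36.58, 26.09). Then |CL| = |L − C| = 44.93.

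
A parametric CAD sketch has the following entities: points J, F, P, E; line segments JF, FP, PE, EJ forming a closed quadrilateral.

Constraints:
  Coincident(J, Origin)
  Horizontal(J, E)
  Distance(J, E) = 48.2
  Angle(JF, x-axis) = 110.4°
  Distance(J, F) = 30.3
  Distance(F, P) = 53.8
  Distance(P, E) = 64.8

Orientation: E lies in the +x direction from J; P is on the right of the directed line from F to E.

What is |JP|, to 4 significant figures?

27.84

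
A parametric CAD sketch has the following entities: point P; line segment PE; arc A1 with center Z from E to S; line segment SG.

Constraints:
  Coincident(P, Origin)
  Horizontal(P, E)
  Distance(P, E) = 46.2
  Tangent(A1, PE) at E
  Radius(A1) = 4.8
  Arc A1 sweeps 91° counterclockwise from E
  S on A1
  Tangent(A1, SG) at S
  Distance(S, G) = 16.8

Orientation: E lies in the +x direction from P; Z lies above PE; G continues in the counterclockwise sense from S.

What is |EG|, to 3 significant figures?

22.1

On A1, E sits at bearing -90° from Z; a 91° counterclockwise sweep puts S at bearing 1°, so S = Z + 4.8·(cos 1°, sin 1°) = (51.0, 4.88). Since A1 is tangent to SG there, ZS ⟂ SG, so SG runs along (−sin 1°, cos 1°); with |SG| = 16.8, G = (50.7, 21.7). Then |EG| = |G − E| = 22.1.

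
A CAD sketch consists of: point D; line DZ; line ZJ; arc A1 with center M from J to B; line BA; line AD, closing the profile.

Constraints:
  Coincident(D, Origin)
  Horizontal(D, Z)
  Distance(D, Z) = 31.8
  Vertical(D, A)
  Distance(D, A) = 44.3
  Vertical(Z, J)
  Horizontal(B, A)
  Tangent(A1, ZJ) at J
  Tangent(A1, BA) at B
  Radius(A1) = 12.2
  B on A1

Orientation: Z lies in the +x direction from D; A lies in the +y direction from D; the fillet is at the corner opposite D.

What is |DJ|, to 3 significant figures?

45.2

D is at the origin; D and Z share the same y with |DZ| = 31.8 and Z on the +x side, so Z = (31.8, 0.00). DA is vertical with |DA| = 44.3 and A on the +y side, so A = (0.00, 44.3). The virtual corner opposite D is at (31.8, 44.3). The tangent condition forces MJ to be normal to ZJ and since A1 is tangent to BA there, MB ⟂ BA, with radius 12.2, so the center M sits 12.2 in from both sides at M = (19.6, 32.1). That places the tangent points at J = (31.8, 32.1) on ZJ and B = (19.6, 44.3) on BA. Then |DJ| = |J − D| = 45.2.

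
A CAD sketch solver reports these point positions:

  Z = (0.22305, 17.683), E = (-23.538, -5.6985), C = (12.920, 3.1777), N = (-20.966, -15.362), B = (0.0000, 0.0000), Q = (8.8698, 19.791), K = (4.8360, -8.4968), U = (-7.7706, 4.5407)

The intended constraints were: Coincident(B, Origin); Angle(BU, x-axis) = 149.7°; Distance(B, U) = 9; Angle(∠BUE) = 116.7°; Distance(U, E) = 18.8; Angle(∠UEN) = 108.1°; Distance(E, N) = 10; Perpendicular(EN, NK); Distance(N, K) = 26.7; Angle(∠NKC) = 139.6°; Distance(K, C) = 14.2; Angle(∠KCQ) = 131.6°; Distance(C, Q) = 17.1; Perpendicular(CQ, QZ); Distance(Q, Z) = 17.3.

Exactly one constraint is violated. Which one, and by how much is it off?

Distance(Q, Z) = 17.3 — off by 8.40.

B = (0.00, 0.00) ✓; BU at 149.7° ✓; |BU| = 9.000 ✓; ∠BUE = 116.7° ✓; |UE| = 18.80 ✓; ∠UEN = 108.1° ✓; |EN| = 10.00 ✓; ∠(EN, NK) = 90.00° ✓; |NK| = 26.70 ✓; ∠NKC = 139.6° ✓; |KC| = 14.20 ✓; ∠KCQ = 131.6° ✓; |CQ| = 17.10 ✓; ∠(CQ, QZ) = 90.00° ✓; |QZ| = 8.900 ✗.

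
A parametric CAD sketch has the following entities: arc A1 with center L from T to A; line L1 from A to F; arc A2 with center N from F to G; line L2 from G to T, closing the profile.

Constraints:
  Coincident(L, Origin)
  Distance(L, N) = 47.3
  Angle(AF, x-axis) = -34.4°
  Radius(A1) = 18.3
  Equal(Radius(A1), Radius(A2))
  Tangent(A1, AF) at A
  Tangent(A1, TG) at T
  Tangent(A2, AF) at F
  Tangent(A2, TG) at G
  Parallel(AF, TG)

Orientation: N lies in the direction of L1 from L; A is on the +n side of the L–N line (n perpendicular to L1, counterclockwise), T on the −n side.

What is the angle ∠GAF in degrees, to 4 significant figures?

37.73°

The slot axis is L1's direction at -34.4°, so u = (cos -34.4°, sin -34.4°) = (0.8251, -0.5650) and n = (−sin -34.4°, cos -34.4°) = (0.5650, 0.8251). L is at the origin and N lies 47.3 along u from L, so N = 47.3·u = (39.03, -26.72). Tangency of A1 to both parallel lines with radius 18.3 puts A and T at L ± 18.3·n: A = (10.34, 15.10), T = (-10.34, -15.10). Equal radii place F and G the same way about N: F = N + 18.3·n = (49.37, -11.62), G = N − 18.3·n = (28.69, -41.82). Then cos ∠GAF = AG·AF / (|AG||AF|), giving 37.73°.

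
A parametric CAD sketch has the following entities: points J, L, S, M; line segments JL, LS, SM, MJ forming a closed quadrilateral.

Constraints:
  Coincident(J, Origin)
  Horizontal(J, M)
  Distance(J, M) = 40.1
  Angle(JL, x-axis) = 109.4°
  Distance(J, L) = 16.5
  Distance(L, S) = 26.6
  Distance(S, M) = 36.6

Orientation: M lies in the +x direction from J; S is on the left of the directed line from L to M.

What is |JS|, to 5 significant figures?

33.771

Checks: |LS| = 26.60 ✓; |SM| = 36.60 ✓.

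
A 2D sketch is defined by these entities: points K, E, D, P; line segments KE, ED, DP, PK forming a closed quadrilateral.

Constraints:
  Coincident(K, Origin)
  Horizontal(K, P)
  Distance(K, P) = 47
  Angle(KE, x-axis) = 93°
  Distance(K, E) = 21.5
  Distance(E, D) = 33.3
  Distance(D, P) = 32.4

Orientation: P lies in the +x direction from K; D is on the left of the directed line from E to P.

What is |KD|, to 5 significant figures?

42.382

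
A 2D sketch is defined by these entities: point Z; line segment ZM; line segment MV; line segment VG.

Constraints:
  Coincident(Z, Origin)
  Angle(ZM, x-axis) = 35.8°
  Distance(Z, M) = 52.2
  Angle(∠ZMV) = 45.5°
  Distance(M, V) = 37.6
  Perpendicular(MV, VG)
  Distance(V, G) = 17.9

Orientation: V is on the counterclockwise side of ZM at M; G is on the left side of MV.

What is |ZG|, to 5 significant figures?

19.358

Z is at the origin; ZM runs at 35.8° with length 52.2, so M = 52.2·(cos 35.8°, sin 35.8°) = (42.338, 30.535). ∠ZMV = 45.5°, so MV runs at 35.8° + (180° − 45.5°) = 170.30° from the x-axis; with |MV| = 37.6, V = M + 37.6·(cos 170.30°, sin 170.30°) = (5.2751, 36.870). MV ⟂ VG; with |VG| = 17.9 on the left of MV, G = V + 17.9·(-0.16849, -0.98570) = (2.2591, 19.226). Then |ZG| = |G − Z| = 19.358.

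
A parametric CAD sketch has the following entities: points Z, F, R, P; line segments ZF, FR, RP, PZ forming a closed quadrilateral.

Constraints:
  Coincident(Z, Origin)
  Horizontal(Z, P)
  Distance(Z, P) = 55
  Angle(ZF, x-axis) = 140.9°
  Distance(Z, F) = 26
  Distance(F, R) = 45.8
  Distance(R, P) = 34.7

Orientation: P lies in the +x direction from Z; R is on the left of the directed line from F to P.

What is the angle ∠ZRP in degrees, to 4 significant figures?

112.3°

Checks: |FR| = 45.80 ✓; |RP| = 34.70 ✓.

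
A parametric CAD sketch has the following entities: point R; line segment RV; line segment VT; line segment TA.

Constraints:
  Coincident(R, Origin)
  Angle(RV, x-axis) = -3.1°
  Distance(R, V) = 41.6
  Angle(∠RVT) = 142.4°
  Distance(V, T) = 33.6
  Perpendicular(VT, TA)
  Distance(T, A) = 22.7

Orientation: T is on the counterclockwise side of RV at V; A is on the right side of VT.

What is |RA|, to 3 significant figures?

82.1

∠RVT = 142.4°, so VT runs at -3.1° + (180° − 142.4°) = 34.5° from the x-axis; with |VT| = 33.6, T = V + 33.6·(cos 34.5°, sin 34.5°) = (69.2, 16.8). The perpendicularity gives TA at right angles to VT; with |TA| = 22.7 on the right of VT, A = T + 22.7·(0.566, -0.824) = (82.1, -1.93). Then |RA| = |A − R| = 82.1.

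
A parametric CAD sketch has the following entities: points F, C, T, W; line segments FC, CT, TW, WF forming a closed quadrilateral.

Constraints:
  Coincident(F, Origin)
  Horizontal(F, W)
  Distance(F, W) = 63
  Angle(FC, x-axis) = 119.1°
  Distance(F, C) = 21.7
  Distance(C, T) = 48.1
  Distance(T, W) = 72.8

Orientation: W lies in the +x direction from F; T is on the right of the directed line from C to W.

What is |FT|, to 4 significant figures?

28.94

F is at the origin; FW is horizontal with |FW| = 63.0 and W in +x, so W = (63.0, 0). FC runs at 119.1° with |FC| = 21.7, so C = (-10.55, 18.96). T is determined by |CT| = 48.1 and |TW| = 72.8 together: it lies at the intersection of circle(C, 48.1) and circle(W, 72.8). With |CW| = 75.96, the foot of the radical line on CW is 18.32 from C and the perpendicular offset is √(48.1² − 18.32²) = 44.47. Taking the right-of-CW solution: T = (-3.913, -28.68).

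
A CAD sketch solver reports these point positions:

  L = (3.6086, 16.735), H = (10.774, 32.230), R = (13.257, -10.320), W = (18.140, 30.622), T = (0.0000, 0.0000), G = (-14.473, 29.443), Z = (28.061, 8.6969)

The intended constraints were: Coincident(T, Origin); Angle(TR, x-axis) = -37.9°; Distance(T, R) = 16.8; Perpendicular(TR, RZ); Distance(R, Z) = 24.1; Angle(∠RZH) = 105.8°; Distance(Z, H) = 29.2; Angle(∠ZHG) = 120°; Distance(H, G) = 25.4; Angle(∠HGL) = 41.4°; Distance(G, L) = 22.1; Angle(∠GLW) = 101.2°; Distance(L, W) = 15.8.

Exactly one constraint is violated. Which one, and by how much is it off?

Distance(L, W) = 15.8 — off by 4.30.

T = (0.00, 0.00) ✓; TR at -37.90° ✓; |TR| = 16.80 ✓; ∠(TR, RZ) = 90.00° ✓; |RZ| = 24.10 ✓; ∠RZH = 105.8° ✓; |ZH| = 29.20 ✓; ∠ZHG = 120.0° ✓; |HG| = 25.40 ✓; ∠HGL = 41.40° ✓; |GL| = 22.10 ✓; ∠GLW = 101.2° ✓; |LW| = 20.10 ✗.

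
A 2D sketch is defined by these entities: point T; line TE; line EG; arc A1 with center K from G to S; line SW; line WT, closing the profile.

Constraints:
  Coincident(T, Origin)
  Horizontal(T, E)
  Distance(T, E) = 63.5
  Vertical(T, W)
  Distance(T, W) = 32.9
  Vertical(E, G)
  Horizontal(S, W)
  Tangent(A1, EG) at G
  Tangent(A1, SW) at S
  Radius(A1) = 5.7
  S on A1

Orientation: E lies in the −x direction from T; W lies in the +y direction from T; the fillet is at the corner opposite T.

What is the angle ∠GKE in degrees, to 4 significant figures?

78.16°

T is at the origin; TE is horizontal with |TE| = 63.5 and E on the −x side, so E = (-63.50, 0.000). TW is vertical with |TW| = 32.9 and W on the +y side, so W = (0.000, 32.90). The virtual corner opposite T is at (-63.50, 32.90). Since A1 is tangent to EG there, KG ⟂ EG and the tangent condition forces KS to be normal to SW, with radius 5.7, so the center K sits 5.7 in from both sides at K = (-57.80, 27.20). That places the tangent points at G = (-63.50, 27.20) on EG and S = (-57.80, 32.90) on SW. Then cos ∠GKE = KG·KE / (|KG||KE|), giving 78.16°.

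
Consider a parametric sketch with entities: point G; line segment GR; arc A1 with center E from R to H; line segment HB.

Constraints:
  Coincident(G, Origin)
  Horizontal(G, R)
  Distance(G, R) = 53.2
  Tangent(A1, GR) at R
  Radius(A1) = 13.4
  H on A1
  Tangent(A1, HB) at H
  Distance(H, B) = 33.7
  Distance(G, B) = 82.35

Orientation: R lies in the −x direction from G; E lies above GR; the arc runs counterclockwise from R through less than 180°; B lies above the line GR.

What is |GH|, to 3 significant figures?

49.5

G is at the origin; G and R share the same y with |GR| = 53.2 and R on the −x side, so R = (-53.2, 0.00). Since A1 is tangent to GR there, ER ⟂ GR, so E = R + (0, 13.4) = (-53.2, 13.4). Since EH ⟂ HB (tangency), |EB| = √(13.4² + 33.7²) = 36.3 regardless of where H sits on A1. So B lies on both circle(G, 82.35) and circle(E, 36.3); the above-GR intersection is B = (-67.9, 46.5). H is the foot of the tangent from B: H = (-43.8, 23.0).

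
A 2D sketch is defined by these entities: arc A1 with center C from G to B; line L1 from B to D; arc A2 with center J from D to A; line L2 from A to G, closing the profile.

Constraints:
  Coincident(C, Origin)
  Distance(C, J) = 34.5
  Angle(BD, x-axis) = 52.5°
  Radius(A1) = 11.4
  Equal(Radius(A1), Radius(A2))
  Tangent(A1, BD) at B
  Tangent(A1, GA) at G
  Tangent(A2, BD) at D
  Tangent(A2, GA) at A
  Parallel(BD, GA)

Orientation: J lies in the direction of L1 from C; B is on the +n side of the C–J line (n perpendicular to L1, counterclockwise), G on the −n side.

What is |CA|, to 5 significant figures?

36.335

The slot axis is L1's direction at 52.5°, so u = (cos 52.5°, sin 52.5°) = (0.60876, 0.79335) and n = (−sin 52.5°, cos 52.5°) = (-0.79335, 0.60876). C is at the origin and J lies 34.5 along u from C, so J = 34.5·u = (21.002, 27.371). Tangency of A1 to both parallel lines with radius 11.4 puts B and G at C ± 11.4·n: B = (-9.0442, 6.9399), G = (9.0442, -6.9399). Equal radii place D and A the same way about J: D = J + 11.4·n = (11.958, 34.311), A = J − 11.4·n = (30.046, 20.431). Then |CA| = |A − C| = 36.335.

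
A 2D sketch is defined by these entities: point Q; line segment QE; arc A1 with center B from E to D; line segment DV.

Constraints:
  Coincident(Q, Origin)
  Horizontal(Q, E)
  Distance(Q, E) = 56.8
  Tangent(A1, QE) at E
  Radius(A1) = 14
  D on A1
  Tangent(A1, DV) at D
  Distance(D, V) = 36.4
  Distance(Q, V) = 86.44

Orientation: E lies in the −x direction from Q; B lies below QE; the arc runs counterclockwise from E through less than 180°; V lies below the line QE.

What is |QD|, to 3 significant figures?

72.2

Checks: |QE| = 56.80 ✓; |BD| = 14.00 ✓; ∠(BD, DV) = 90.00° ✓; |DV| = 36.40 ✓; |QV| = 86.44 ✓.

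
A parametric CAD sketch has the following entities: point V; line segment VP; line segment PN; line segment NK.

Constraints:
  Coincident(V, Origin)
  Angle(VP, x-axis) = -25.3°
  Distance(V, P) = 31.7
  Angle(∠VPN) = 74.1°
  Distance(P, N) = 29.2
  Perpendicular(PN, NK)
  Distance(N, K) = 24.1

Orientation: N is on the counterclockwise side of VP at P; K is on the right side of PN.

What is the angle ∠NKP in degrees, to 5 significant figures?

50.466°

∠VPN = 74.1°, so PN runs at -25.3° + (180° − 74.1°) = 80.600° from the x-axis; with |PN| = 29.2, N = P + 29.2·(cos 80.600°, sin 80.600°) = (33.429, 15.261). PN is perpendicular to NK; with |NK| = 24.1 on the right of PN, K = N + 24.1·(0.98657, -0.16333) = (57.205, 11.325). Then cos ∠NKP = KN·KP / (|KN||KP|), giving 50.466°.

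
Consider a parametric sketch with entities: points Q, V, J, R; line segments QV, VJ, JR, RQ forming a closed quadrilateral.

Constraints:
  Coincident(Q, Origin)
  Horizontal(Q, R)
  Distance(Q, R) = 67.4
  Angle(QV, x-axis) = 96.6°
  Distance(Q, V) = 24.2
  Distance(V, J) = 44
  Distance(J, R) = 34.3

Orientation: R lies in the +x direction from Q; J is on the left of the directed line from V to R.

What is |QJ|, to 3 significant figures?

46.7

Checks: |VJ| = 44.00 ✓; |JR| = 34.30 ✓.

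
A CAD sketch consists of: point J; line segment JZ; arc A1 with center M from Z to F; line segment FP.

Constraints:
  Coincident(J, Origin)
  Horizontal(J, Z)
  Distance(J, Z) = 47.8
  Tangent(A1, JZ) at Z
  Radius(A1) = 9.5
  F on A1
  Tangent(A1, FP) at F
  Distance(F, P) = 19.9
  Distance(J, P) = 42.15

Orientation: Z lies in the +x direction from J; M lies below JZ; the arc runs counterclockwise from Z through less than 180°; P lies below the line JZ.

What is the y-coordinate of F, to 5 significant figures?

-6.8764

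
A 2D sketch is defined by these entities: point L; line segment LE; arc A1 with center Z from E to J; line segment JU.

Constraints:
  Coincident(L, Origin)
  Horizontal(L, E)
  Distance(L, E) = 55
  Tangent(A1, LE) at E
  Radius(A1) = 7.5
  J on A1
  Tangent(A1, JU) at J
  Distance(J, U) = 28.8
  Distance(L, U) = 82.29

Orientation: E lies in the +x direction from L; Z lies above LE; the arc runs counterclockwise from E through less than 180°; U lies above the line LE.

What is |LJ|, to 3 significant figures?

61.2

Checks: |ZJ| = 7.500 ✓; ∠(ZJ, JU) = 90.00° ✓; |JU| = 28.80 ✓; |LU| = 82.29 ✓.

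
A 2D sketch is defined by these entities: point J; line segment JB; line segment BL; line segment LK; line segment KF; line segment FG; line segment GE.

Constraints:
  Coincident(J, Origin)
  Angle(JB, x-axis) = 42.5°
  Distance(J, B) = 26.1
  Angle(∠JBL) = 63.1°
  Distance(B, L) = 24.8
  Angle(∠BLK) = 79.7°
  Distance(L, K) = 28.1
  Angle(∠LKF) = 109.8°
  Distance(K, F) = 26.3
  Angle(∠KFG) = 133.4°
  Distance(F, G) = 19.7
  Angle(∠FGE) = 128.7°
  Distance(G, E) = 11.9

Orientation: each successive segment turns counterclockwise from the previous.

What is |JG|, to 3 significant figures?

33.8

∠LKF = 109.8° gives KF at -30.1° from the x-axis; with |KF| = 26.3, F = (13.8, -14.5). ∠KFG = 133.4° gives FG at 16.5° from the x-axis; with |FG| = 19.7, G = (32.6, -8.88). Then |JG| = |G − J| = 33.8.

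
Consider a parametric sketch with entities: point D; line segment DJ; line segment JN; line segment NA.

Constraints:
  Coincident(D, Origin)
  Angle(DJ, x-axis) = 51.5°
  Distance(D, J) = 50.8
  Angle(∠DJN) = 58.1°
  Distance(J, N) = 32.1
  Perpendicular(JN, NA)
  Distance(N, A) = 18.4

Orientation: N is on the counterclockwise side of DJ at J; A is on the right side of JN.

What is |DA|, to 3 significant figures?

61.8

D is at the origin; DJ runs at 51.5° with length 50.8, so J = 50.8·(cos 51.5°, sin 51.5°) = (31.6, 39.8). ∠DJN = 58.1°, so JN runs at 51.5° + (180° − 58.1°) = 173° from the x-axis; with |JN| = 32.1, N = J + 32.1·(cos 173°, sin 173°) = (-0.264, 43.4). The perpendicularity gives NA at right angles to JN; with |NA| = 18.4 on the right of JN, A = N + 18.4·(0.115, 0.993) = (1.85, 61.7). Then |DA| = |A − D| = 61.8.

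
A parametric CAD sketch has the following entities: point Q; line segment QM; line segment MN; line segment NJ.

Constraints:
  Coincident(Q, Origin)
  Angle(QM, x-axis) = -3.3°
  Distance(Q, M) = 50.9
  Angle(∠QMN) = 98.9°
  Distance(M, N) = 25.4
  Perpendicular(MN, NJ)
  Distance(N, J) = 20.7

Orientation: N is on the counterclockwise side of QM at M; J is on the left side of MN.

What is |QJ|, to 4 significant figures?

44.53

∠QMN = 98.9°, so MN runs at -3.3° + (180° − 98.9°) = 77.80° from the x-axis; with |MN| = 25.4, N = M + 25.4·(cos 77.80°, sin 77.80°) = (56.18, 21.90). The perpendicularity gives NJ at right angles to MN; with |NJ| = 20.7 on the left of MN, J = N + 20.7·(-0.9774, 0.2113) = (35.95, 26.27). Then |QJ| = |J − Q| = 44.53.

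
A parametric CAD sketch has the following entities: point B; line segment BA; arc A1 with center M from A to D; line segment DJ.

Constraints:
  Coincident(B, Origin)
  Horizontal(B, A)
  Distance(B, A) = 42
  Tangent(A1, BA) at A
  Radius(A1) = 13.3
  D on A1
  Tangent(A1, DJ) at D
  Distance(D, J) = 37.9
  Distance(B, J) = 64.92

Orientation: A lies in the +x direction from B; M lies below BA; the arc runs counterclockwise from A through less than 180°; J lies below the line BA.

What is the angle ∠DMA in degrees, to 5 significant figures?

102.52°

Checks: |BA| = 42.00 ✓; |MD| = 13.30 ✓; ∠(MD, DJ) = 90.00° ✓; |DJ| = 37.90 ✓; |BJ| = 64.92 ✓.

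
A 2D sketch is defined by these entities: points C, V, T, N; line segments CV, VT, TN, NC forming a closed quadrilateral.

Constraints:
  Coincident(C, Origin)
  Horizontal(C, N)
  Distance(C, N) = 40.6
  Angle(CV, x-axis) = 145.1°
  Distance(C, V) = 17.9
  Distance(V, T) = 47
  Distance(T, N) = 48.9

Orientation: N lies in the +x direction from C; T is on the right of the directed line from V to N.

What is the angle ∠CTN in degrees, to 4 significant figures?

55.41°

C is at the origin; CN is horizontal with |CN| = 40.6 and N in +x, so N = (40.6, 0). CV runs at 145.1° with |CV| = 17.9, so V = (-14.68, 10.24). T is determined by |VT| = 47.0 and |TN| = 48.9 together: it lies at the intersection of circle(V, 47.0) and circle(N, 48.9). With |VN| = 56.22, the foot of the radical line on VN is 26.49 from V and the perpendicular offset is √(47.0² − 26.49²) = 38.82. Taking the right-of-VN solution: T = (4.294, -32.76).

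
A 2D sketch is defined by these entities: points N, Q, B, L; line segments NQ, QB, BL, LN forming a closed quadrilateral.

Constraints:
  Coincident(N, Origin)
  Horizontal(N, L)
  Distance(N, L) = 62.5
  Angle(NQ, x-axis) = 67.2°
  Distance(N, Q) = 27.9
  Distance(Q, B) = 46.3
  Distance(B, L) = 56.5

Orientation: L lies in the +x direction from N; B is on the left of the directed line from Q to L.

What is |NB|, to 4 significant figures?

71.99

Checks: |QB| = 46.30 ✓; |BL| = 56.50 ✓.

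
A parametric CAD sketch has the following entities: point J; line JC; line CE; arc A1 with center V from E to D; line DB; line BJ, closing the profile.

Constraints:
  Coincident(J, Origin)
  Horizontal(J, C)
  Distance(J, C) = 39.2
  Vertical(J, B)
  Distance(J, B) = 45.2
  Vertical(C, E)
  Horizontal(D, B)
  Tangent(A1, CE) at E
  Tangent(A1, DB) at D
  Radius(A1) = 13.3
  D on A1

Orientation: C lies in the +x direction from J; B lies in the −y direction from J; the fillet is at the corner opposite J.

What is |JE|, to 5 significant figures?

50.540

J is at the origin; J and C share the same y with |JC| = 39.2 and C on the +x side, so C = (39.200, 0.0000). J and B share the same x with |JB| = 45.2 and B on the −y side, so B = (0.0000, -45.200). The virtual corner opposite J is at (39.200, -45.200). Tangency of A1 to CE means the radius VE is perpendicular to CE and tangency of A1 to DB means the radius VD is perpendicular to DB, with radius 13.3, so the center V sits 13.3 in from both sides at V = (25.900, -31.900). That places the tangent points at E = (39.200, -31.900) on CE and D = (25.900, -45.200) on DB. Then |JE| = |E − J| = 50.540.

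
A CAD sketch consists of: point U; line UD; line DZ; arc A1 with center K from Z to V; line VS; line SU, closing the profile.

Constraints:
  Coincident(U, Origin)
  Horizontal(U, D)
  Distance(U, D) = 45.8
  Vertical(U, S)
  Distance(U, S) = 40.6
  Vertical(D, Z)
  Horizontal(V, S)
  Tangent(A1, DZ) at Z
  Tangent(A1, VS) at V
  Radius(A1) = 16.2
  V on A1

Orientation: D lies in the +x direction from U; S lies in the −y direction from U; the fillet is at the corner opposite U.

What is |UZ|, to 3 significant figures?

51.9

The virtual corner opposite U is at (45.8, -40.6). A1 meets DZ tangentially, so KZ is at right angles to DZ and A1 meets VS tangentially, so KV is at right angles to VS, with radius 16.2, so the center K sits 16.2 in from both sides at K = (29.6, -24.4). That places the tangent points at Z = (45.8, -24.4) on DZ and V = (29.6, -40.6) on VS. Then |UZ| = |Z − U| = 51.9.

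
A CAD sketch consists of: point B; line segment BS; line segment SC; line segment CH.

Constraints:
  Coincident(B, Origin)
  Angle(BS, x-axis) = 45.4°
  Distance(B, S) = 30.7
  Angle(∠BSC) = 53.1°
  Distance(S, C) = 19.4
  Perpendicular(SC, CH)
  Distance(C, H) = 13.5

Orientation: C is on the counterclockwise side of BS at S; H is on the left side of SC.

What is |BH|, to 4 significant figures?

11.09

∠BSC = 53.1°, so SC runs at 45.4° + (180° − 53.1°) = 172.3° from the x-axis; with |SC| = 19.4, C = S + 19.4·(cos 172.3°, sin 172.3°) = (2.331, 24.46). The perpendicularity gives CH at right angles to SC; with |CH| = 13.5 on the left of SC, H = C + 13.5·(-0.1340, -0.9910) = (0.5222, 11.08). Then |BH| = |H − B| = 11.09.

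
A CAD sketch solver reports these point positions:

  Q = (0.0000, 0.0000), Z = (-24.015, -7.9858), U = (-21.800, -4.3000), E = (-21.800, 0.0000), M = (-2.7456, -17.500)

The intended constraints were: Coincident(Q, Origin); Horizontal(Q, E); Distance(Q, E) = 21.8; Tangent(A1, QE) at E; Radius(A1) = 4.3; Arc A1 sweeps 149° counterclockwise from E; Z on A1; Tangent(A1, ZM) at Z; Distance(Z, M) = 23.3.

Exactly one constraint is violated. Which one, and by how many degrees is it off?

Tangent(A1, ZM) at Z — off by 6.90°.

Q = (0.00, 0.00) ✓; Q.y = 0.00, E.y = 0.00 ✓; |QE| = 21.80 ✓; ∠(UE, EQ) = 90.00° ✓; |UE| = 4.300 ✓; bearing(U→Z) − bearing(U→E) = 149.0° ✓; |UZ| = 4.300 ✓; ∠(UZ, ZM) = 83.10° ✗; |ZM| = 23.30 ✓.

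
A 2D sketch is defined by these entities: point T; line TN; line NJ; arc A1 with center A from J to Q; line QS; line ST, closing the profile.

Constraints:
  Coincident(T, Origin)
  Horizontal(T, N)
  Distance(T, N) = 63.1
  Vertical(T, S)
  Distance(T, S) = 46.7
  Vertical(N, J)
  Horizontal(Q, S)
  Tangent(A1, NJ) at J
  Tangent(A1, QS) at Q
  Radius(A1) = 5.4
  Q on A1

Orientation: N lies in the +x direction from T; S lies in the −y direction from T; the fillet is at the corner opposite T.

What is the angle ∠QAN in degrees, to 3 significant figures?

173°

T is at the origin; T and N share the same y with |TN| = 63.1 and N on the +x side, so N = (63.1, 0.00). T and S share the same x with |TS| = 46.7 and S on the −y side, so S = (0.00, -46.7). The virtual corner opposite T is at (63.1, -46.7). Tangency of A1 to NJ means the radius AJ is perpendicular to NJ and the tangent condition forces AQ to be normal to QS, with radius 5.4, so the center A sits 5.4 in from both sides at A = (57.7, -41.3). That places the tangent points at J = (63.1, -41.3) on NJ and Q = (57.7, -46.7) on QS. Then cos ∠QAN = AQ·AN / (|AQ||AN|), giving 173°.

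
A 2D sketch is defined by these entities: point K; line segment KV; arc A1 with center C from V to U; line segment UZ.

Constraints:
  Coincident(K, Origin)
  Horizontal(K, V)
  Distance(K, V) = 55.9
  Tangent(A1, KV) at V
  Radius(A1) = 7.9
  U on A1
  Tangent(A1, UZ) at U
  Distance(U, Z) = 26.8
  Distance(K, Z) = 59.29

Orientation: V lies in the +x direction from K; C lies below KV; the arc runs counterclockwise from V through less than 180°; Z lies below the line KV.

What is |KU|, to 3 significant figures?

48.6

K is at the origin; K and V share the same y with |KV| = 55.9 and V on the +x side, so V = (55.9, 0.00). Tangency of A1 to KV means the radius CV is perpendicular to KV, so C = V + (0, -7.9) = (55.9, -7.90). Since CU ⟂ UZ (tangency), |CZ| = √(7.9² + 26.8²) = 27.9 regardless of where U sits on A1. So Z lies on both circle(K, 59.29) and circle(C, 27.9); the below-KV intersection is Z = (48.1, -34.7). U is the foot of the tangent from Z: U = (48.0, -7.92).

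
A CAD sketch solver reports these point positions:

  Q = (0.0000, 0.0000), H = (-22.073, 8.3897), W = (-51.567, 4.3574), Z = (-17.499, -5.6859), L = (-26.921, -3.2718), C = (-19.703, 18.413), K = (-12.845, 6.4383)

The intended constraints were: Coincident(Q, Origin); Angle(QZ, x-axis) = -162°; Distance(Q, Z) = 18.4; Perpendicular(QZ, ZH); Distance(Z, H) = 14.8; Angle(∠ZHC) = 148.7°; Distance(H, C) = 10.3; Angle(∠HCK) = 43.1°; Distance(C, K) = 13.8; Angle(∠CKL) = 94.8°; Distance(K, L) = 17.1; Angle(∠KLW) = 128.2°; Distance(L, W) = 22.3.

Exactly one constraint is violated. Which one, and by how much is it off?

Distance(L, W) = 22.3 — off by 3.50.

Q = (0.00, 0.00) ✓; QZ at -162.0° ✓; |QZ| = 18.40 ✓; ∠(QZ, ZH) = 90.00° ✓; |ZH| = 14.80 ✓; ∠ZHC = 148.7° ✓; |HC| = 10.30 ✓; ∠HCK = 43.10° ✓; |CK| = 13.80 ✓; ∠CKL = 94.80° ✓; |KL| = 17.10 ✓; ∠KLW = 128.2° ✓; |LW| = 25.80 ✗.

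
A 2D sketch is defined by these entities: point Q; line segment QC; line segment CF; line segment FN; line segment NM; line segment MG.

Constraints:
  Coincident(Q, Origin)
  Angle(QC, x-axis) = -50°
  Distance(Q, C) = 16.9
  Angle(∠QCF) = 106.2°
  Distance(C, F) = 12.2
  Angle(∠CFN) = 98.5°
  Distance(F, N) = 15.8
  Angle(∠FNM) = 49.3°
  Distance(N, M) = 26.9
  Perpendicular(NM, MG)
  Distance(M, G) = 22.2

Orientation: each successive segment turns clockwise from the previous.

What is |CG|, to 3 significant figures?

17.9

Q is at the origin; QC runs at -50.0° with length 16.9, so C = (10.9, -12.9). ∠QCF = 106.2° gives CF at -124° from the x-axis; with |CF| = 12.2, F = (4.08, -23.1). ∠CFN = 98.5° gives FN at 155° from the x-axis; with |FN| = 15.8, N = (-10.2, -16.3). ∠FNM = 49.3° gives NM at 24.0° from the x-axis; with |NM| = 26.9, M = (14.4, -5.39). The perpendicularity gives MG at right angles to NM, so MG runs at -66.0°; with |MG| = 22.2, G = (23.4, -25.7). Then |CG| = |G − C| = 17.9.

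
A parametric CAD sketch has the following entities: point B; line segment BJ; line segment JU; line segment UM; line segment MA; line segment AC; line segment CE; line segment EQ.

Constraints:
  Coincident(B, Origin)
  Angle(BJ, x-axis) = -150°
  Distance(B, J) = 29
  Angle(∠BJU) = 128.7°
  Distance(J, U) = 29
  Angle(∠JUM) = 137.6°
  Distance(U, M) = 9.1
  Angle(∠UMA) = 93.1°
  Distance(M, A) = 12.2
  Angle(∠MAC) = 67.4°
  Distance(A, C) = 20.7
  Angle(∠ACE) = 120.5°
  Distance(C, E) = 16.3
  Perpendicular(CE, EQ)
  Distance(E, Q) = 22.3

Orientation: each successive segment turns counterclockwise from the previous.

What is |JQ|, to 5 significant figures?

46.039

B is at the origin; BJ runs at -150.0° with length 29.0, so J = (-25.115, -14.500). ∠BJU = 128.7° gives JU at -98.700° from the x-axis; with |JU| = 29.0, U = (-29.501, -43.166). ∠JUM = 137.6° gives UM at -56.300° from the x-axis; with |UM| = 9.1, M = (-24.452, -50.737). ∠UMA = 93.1° gives MA at 30.600° from the x-axis; with |MA| = 12.2, A = (-13.951, -44.527). ∠MAC = 67.4° gives AC at 143.20° from the x-axis; with |AC| = 20.7, C = (-30.526, -32.127). ∠ACE = 120.5° gives CE at -157.30° from the x-axis; with |CE| = 16.3, E = (-45.564, -38.417). The perpendicularity gives EQ at right angles to CE, so EQ runs at -67.300°; with |EQ| = 22.3, Q = (-36.958, -58.990). Then |JQ| = |Q − J| = 46.039.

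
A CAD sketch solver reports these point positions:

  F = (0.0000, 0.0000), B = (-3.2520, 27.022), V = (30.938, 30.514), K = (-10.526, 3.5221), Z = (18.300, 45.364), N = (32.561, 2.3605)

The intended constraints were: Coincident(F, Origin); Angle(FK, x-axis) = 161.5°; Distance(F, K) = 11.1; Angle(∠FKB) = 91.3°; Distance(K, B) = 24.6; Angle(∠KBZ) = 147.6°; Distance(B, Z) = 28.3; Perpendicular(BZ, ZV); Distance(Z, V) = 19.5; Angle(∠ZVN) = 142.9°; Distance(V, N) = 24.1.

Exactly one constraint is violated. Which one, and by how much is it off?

Distance(V, N) = 24.1 — off by 4.10.

F = (0.00, 0.00) ✓; FK at 161.5° ✓; |FK| = 11.10 ✓; ∠FKB = 91.30° ✓; |KB| = 24.60 ✓; ∠KBZ = 147.6° ✓; |BZ| = 28.30 ✓; ∠(BZ, ZV) = 90.00° ✓; |ZV| = 19.50 ✓; ∠ZVN = 142.9° ✓; |VN| = 28.20 ✗.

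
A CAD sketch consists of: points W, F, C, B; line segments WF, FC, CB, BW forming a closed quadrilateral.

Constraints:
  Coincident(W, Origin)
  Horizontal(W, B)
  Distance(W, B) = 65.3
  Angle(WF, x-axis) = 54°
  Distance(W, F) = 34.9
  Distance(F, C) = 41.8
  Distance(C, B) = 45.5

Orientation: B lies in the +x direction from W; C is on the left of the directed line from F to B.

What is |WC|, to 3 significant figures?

74.1

Checks: W = (0.00, 0.00) ✓; |FC| = 41.80 ✓; |CB| = 45.50 ✓.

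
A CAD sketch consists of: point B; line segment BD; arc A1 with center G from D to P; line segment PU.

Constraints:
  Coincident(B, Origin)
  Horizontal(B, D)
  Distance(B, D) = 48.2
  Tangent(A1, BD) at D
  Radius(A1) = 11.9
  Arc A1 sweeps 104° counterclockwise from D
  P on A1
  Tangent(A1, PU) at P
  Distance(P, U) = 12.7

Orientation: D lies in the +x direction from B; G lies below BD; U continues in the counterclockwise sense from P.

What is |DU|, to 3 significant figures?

28.4

B is at the origin; B and D share the same y with |BD| = 48.2 and D on the +x side, so D = (48.2, 0.00). A1 meets BD tangentially, so GD is at right angles to BD, so G = D + (0, -11.9) = (48.2, -11.9). On A1, D sits at bearing 90° from G; a 104° counterclockwise sweep puts P at bearing 194°, so P = G + 11.9·(cos 194°, sin 194°) = (36.7, -14.8). The tangent condition forces GP to be normal to PU, so PU runs along (−sin 194°, cos 194°); with |PU| = 12.7, U = (39.7, -27.1). Then |DU| = |U − D| = 28.4.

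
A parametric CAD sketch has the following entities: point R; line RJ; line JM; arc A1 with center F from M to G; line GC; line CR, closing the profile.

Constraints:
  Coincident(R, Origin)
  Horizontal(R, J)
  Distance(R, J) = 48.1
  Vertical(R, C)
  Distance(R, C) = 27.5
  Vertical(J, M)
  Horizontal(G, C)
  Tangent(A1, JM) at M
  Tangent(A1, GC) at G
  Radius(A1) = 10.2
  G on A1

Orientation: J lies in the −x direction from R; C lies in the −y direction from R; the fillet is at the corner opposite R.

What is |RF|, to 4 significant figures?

41.66

R is at the origin; RJ is horizontal with |RJ| = 48.1 and J on the −x side, so J = (-48.10, 0.000). RC is vertical with |RC| = 27.5 and C on the −y side, so C = (0.000, -27.50). The virtual corner opposite R is at (-48.10, -27.50). The tangent condition forces FM to be normal to JM and tangency of A1 to GC means the radius FG is perpendicular to GC, with radius 10.2, so the center F sits 10.2 in from both sides at F = (-37.90, -17.30). Then |RF| = |F − R| = 41.66.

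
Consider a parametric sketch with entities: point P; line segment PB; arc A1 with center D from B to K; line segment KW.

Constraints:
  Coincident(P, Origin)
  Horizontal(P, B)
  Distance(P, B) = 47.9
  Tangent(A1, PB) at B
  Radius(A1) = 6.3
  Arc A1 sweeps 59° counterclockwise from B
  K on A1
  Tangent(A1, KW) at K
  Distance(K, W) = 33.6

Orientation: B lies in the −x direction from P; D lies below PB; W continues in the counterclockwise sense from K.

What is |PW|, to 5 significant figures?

77.459

On A1, B sits at bearing 90° from D; a 59° counterclockwise sweep puts K at bearing 149°, so K = D + 6.3·(cos 149°, sin 149°) = (-53.300, -3.0553). The tangent condition forces DK to be normal to KW, so KW runs along (−sin 149°, cos 149°); with |KW| = 33.6, W = (-70.605, -31.856). Then |PW| = |W − P| = 77.459.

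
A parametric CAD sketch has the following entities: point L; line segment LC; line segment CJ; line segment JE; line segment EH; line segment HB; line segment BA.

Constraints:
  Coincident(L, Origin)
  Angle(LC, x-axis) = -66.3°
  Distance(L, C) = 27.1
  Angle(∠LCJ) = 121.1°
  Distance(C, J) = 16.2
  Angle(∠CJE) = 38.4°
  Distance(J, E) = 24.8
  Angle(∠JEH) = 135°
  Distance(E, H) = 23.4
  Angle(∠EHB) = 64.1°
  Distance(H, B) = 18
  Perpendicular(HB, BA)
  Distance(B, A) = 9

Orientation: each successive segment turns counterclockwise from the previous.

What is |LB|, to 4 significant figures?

25.82

∠JEH = 135.0° gives EH at 179.2° from the x-axis; with |EH| = 23.4, H = (-13.73, -8.795). ∠EHB = 64.1° gives HB at -64.90° from the x-axis; with |HB| = 18.0, B = (-6.094, -25.10). Then |LB| = |B − L| = 25.82.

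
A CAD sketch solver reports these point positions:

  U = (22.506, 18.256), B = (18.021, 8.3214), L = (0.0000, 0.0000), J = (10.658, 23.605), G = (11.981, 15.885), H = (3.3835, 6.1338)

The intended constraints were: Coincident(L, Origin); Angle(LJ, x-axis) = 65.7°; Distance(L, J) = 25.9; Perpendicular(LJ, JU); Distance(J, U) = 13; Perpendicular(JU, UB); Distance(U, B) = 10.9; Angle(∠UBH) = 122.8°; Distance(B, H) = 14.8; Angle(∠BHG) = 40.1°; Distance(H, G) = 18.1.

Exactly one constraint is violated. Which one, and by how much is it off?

Distance(H, G) = 18.1 — off by 5.10.

L = (0.00, 0.00) ✓; LJ at 65.70° ✓; |LJ| = 25.90 ✓; ∠(LJ, JU) = 90.00° ✓; |JU| = 13.00 ✓; ∠(JU, UB) = 90.00° ✓; |UB| = 10.90 ✓; ∠UBH = 122.8° ✓; |BH| = 14.80 ✓; ∠BHG = 40.10° ✓; |HG| = 13.00 ✗.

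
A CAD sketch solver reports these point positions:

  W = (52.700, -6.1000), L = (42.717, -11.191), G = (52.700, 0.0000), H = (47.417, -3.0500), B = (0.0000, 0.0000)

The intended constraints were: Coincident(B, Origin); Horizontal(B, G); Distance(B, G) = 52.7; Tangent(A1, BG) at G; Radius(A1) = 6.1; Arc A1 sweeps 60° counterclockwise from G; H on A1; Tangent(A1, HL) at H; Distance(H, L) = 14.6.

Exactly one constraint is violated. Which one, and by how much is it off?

Distance(H, L) = 14.6 — off by 5.20.

B = (0.00, 0.00) ✓; B.y = 0.00, G.y = 0.00 ✓; |BG| = 52.70 ✓; ∠(WG, GB) = 90.00° ✓; |WG| = 6.100 ✓; bearing(W→H) − bearing(W→G) = 60.00° ✓; |WH| = 6.100 ✓; ∠(WH, HL) = 90.00° ✓; |HL| = 9.400 ✗.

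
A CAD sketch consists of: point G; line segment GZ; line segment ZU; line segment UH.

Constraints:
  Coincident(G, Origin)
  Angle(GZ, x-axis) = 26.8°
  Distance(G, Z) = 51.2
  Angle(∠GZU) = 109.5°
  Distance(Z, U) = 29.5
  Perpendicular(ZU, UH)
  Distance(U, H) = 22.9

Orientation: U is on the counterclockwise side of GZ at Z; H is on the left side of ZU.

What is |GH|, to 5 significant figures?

53.047

G is at the origin; GZ runs at 26.8° with length 51.2, so Z = 51.2·(cos 26.8°, sin 26.8°) = (45.700, 23.085). ∠GZU = 109.5°, so ZU runs at 26.8° + (180° − 109.5°) = 97.300° from the x-axis; with |ZU| = 29.5, U = Z + 29.5·(cos 97.300°, sin 97.300°) = (41.952, 52.346). ZU ⟂ UH; with |UH| = 22.9 on the left of ZU, H = U + 22.9·(-0.99189, -0.12706) = (19.238, 49.436). Then |GH| = |H − G| = 53.047.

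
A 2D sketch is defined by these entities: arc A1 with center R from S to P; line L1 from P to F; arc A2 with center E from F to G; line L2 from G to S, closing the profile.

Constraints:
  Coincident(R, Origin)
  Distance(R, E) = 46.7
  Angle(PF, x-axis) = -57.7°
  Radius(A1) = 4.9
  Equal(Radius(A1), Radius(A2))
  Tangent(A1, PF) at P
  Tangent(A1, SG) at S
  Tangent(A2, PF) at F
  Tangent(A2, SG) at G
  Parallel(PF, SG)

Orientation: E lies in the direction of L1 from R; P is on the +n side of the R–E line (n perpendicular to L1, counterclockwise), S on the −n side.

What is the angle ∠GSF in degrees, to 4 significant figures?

11.85°

The slot axis is L1's direction at -57.7°, so u = (cos -57.7°, sin -57.7°) = (0.5344, -0.8453) and n = (−sin -57.7°, cos -57.7°) = (0.8453, 0.5344). R is at the origin and E lies 46.7 along u from R, so E = 46.7·u = (24.95, -39.47). Tangency of A1 to both parallel lines with radius 4.9 puts P and S at R ± 4.9·n: P = (4.142, 2.618), S = (-4.142, -2.618). Equal radii place F and G the same way about E: F = E + 4.9·n = (29.10, -36.86), G = E − 4.9·n = (20.81, -42.09). Then cos ∠GSF = SG·SF / (|SG||SF|), giving 11.85°.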